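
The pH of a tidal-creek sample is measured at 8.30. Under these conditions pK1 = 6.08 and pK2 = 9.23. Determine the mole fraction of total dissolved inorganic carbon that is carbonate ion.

α₂ = 0.105

α₂ = 1 / (1 + [H⁺]/K2 + [H⁺]²/(K1K2)) = 1 / (1 + 10^+0.93 + 10^-1.29)
   = 1 / (1 + 8.5114 + 0.051286) = 1/9.5627 = 0.1046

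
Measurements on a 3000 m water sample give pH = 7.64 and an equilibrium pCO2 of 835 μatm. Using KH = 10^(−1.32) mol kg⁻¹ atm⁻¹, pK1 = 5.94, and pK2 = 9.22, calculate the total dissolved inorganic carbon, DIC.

DIC = 2.10 mmol/kg

[CO2*] = KH · pCO2 = 10^(−1.32) × 835×10^-6 = 3.997×10^-5 mol/kg
α₀ = 1/(1 + K1/[H⁺] + K1K2/[H⁺]²) = 1/(1 + 10^+1.70 + 10^+0.12) = 0.01907
DIC = [CO2*]/α₀ = 3.997×10^-5 / 0.01907 = 2.10 mmol/kg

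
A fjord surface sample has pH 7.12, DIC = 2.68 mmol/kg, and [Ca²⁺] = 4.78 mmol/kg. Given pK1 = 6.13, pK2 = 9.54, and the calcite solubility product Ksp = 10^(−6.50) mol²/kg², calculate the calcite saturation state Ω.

α₂ = 1 / (1 + [H⁺]/K2 + [H⁺]²/(K1K2)) = 1 / (1 + 10^+2.42 + 10^+1.43)
   = 1 / (1 + 263.03 + 26.915) = 1/290.94 = 0.003437
[CO3²⁻] = α₂ × DIC = 0.003437 × 2.68 = 0.009211 mmol/kg = 9.211 μmol/kg
Ksp = 10^(−6.50) = 3.162×10^-7
Ω = [Ca²⁺][CO3²⁻]/Ksp = (4.78×10^-3)(9.211×10^-6) / 3.162×10^-7 = 0.139

Ω = 0.139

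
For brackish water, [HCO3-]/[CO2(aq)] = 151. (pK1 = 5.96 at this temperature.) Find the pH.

pH = 8.14

From K1 = [H⁺][HCO3-]/[CO2(aq)]:  pH = pK1 + log₁₀([HCO3-]/[CO2(aq)])
log₁₀(151) = +2.179
pH = 5.96 + (+2.179) = 8.14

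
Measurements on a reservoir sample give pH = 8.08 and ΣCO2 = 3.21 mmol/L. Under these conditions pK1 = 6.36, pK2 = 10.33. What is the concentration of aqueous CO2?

[CO2*] = 0.0597 mmol/L

α₀ = 1 / (1 + K1/[H⁺] + K1K2/[H⁺]²) = 1 / (1 + 10^+1.72 + 10^-0.53)
   = 1 / (1 + 52.481 + 0.29512) = 1/53.776 = 0.01860
[CO2*] = α₀ × DIC = 0.01860 × 3.21 = 0.0597 mmol/L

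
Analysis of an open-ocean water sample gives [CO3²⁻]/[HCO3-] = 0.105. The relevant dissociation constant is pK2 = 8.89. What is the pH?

pH = 7.91

From K2 = [H⁺][CO3²⁻]/[HCO3-]:  pH = pK2 + log₁₀([CO3²⁻]/[HCO3-])
log₁₀(0.105) = -0.979
pH = 8.89 + (-0.979) = 7.91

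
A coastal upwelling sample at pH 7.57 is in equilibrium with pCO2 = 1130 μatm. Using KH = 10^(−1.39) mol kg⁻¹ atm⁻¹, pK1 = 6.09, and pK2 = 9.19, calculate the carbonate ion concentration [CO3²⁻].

[CO2*] = KH · pCO2 = 10^(−1.39) × 1130×10^-6 = 4.603×10^-5 mol/kg
α₀ = 1/(1 + K1/[H⁺] + K1K2/[H⁺]²) = 1/(1 + 10^+1.48 + 10^-0.14) = 0.03132
DIC = [CO2*]/α₀ = 4.603×10^-5 / 0.03132 = 1.470 mmol/kg
[CO3²⁻] = α₂·DIC; α₂ = 0.02269, so [CO3²⁻] = 0.02269 × 1.470 = 0.0333 mmol/kg

[CO3²⁻] = 0.0333 mmol/kg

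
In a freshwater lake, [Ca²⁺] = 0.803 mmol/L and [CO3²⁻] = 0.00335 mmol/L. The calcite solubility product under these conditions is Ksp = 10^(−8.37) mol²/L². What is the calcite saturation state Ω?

Ksp = 10^(−8.37) = 4.266×10^-9
Ω = [Ca²⁺][CO3²⁻]/Ksp = (0.803×10^-3)(0.00335×10^-3) / 4.266×10^-9 = 0.631

Ω = 0.631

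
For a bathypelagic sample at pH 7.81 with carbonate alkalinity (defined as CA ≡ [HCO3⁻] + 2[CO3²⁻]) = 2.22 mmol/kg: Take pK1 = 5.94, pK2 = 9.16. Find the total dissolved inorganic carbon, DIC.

CA = [HCO3⁻] + 2[CO3²⁻] = (α₁ + 2α₂)·DIC
At pH 7.81: [H⁺]/K1 = 10^-1.87 = 0.013490, K2/[H⁺] = 10^-1.35 = 0.044668
α₁ = 1/(1 + 0.013490 + 0.044668) = 1/1.0582 = 0.9450; α₂ = α₁·K2/[H⁺] = 0.04221
α₁ + 2α₂ = 1.0295
DIC = CA / (α₁ + 2α₂) = 2.22 / 1.0295 = 2.16 mmol/kg

DIC = 2.16 mmol/kg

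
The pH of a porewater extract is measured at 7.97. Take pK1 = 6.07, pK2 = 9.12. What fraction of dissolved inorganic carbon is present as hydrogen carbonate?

α₁ = 0.923

α₁ = 1 / (1 + [H⁺]/K1 + K2/[H⁺]) = 1 / (1 + 10^-1.90 + 10^-1.15)
   = 1 / (1 + 0.012589 + 0.070795) = 1/1.0834 = 0.9230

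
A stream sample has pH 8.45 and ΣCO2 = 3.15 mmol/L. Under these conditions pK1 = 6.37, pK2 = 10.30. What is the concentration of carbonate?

α₂ = 1 / (1 + [H⁺]/K2 + [H⁺]²/(K1K2)) = 1 / (1 + 10^+1.85 + 10^-0.23)
   = 1 / (1 + 70.795 + 0.58884) = 1/72.383 = 0.01382
[CO3²⁻] = α₂ × DIC = 0.01382 × 3.15 = 0.0435 mmol/L

[CO3²⁻] = 0.0435 mmol/L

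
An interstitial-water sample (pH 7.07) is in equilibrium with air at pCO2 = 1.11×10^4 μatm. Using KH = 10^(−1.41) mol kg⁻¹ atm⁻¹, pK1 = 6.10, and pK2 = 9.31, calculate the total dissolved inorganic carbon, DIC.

DIC = 4.49 mmol/kg

[CO2*] = KH · pCO2 = 10^(−1.41) × 1.11×10^4×10^-6 = 4.318×10^-4 mol/kg
α₀ = 1/(1 + K1/[H⁺] + K1K2/[H⁺]²) = 1/(1 + 10^+0.97 + 10^-1.27) = 0.09628
DIC = [CO2*]/α₀ = 4.318×10^-4 / 0.09628 = 4.49 mmol/kg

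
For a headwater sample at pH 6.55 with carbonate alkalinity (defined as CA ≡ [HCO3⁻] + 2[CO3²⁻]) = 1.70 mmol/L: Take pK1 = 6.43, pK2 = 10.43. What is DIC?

DIC = 2.99 mmol/L

CA = [HCO3⁻] + 2[CO3²⁻] = (α₁ + 2α₂)·DIC
At pH 6.55: [H⁺]/K1 = 10^-0.12 = 0.75858, K2/[H⁺] = 10^-3.88 = 0.00013183
α₁ = 1/(1 + 0.75858 + 0.00013183) = 1/1.7587 = 0.5686; α₂ = α₁·K2/[H⁺] = 7.496×10^-5
α₁ + 2α₂ = 0.5687
DIC = CA / (α₁ + 2α₂) = 1.70 / 0.5687 = 2.99 mmol/L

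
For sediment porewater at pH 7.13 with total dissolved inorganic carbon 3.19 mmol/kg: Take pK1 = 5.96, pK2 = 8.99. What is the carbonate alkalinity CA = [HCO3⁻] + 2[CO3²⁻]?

CA = [HCO3⁻] + 2[CO3²⁻] = (α₁ + 2α₂)·DIC
At pH 7.13: [H⁺]/K1 = 10^-1.17 = 0.067608, K2/[H⁺] = 10^-1.86 = 0.013804
α₁ = 1/(1 + 0.067608 + 0.013804) = 1/1.0814 = 0.9247; α₂ = α₁·K2/[H⁺] = 0.01276
α₁ + 2α₂ = 0.9502
CA = 0.9502 × 3.19 = 3.03 mmol/kg

CA = 3.03 mmol/kg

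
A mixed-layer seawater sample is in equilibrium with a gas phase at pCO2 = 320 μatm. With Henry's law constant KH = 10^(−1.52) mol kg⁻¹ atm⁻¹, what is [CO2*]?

KH = 10^(−1.52) = 3.020×10^-2 mol kg⁻¹ atm⁻¹
[CO2*] = KH · pCO2 = 3.020×10^-2 × 320×10^-6 atm = 9.66×10^-6 mol/kg

[CO2*] = 9.66 μmol/kg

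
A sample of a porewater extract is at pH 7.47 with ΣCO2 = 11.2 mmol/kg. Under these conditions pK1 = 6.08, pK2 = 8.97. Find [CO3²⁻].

α₂ = 1 / (1 + [H⁺]/K2 + [H⁺]²/(K1K2)) = 1 / (1 + 10^+1.50 + 10^+0.11)
   = 1 / (1 + 31.623 + 1.2882) = 1/33.911 = 0.02949
[CO3²⁻] = α₂ × DIC = 0.02949 × 11.2 = 0.330 mmol/kg

[CO3²⁻] = 0.330 mmol/kg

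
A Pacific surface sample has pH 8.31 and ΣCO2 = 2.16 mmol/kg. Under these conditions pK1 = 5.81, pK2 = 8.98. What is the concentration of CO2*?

[CO2*] = 5.61 μmol/kg

α₀ = 1 / (1 + K1/[H⁺] + K1K2/[H⁺]²) = 1 / (1 + 10^+2.50 + 10^+1.83)
   = 1 / (1 + 316.23 + 67.608) = 1/384.84 = 0.002599
[CO2*] = α₀ × DIC = 0.002599 × 2.16 = 0.00561 mmol/kg = 5.61 μmol/kg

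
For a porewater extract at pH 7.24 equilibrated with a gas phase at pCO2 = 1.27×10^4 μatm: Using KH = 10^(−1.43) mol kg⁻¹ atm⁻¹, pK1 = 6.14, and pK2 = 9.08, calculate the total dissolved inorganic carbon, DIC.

DIC = 6.50 mmol/kg

[CO2*] = KH · pCO2 = 10^(−1.43) × 1.27×10^4×10^-6 = 4.718×10^-4 mol/kg
α₀ = 1/(1 + K1/[H⁺] + K1K2/[H⁺]²) = 1/(1 + 10^+1.10 + 10^-0.74) = 0.07262
DIC = [CO2*]/α₀ = 4.718×10^-4 / 0.07262 = 6.50 mmol/kg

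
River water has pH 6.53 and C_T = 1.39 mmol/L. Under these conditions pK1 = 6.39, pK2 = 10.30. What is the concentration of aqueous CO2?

[CO2*] = 0.584 mmol/L

α₀ = 1 / (1 + K1/[H⁺] + K1K2/[H⁺]²) = 1 / (1 + 10^+0.14 + 10^-3.63)
   = 1 / (1 + 1.3804 + 0.00023442) = 1/2.3806 = 0.4201
[CO2*] = α₀ × DIC = 0.4201 × 1.39 = 0.584 mmol/L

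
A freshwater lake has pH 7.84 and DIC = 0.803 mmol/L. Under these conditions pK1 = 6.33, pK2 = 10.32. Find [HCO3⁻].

α₁ = 1 / (1 + [H⁺]/K1 + K2/[H⁺]) = 1 / (1 + 10^-1.51 + 10^-2.48)
   = 1 / (1 + 0.030903 + 0.0033113) = 1/1.0342 = 0.9669
[HCO3⁻] = α₁ × DIC = 0.9669 × 0.803 = 0.776 mmol/L

[HCO3⁻] = 0.776 mmol/L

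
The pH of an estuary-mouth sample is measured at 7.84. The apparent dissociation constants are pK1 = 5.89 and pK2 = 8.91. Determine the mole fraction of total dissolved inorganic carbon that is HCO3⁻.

α₁ = 0.912

α₁ = 1 / (1 + [H⁺]/K1 + K2/[H⁺]) = 1 / (1 + 10^-1.95 + 10^-1.07)
   = 1 / (1 + 0.011220 + 0.085114) = 1/1.0963 = 0.9121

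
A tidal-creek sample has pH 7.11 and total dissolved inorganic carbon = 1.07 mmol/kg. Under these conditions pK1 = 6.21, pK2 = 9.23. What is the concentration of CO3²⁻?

α₂ = 1 / (1 + [H⁺]/K2 + [H⁺]²/(K1K2)) = 1 / (1 + 10^+2.12 + 10^+1.22)
   = 1 / (1 + 131.83 + 16.596) = 1/149.42 = 0.006692
[CO3²⁻] = α₂ × DIC = 0.006692 × 1.07 = 0.00716 mmol/kg = 7.16 μmol/kg

[CO3²⁻] = 7.16 μmol/kg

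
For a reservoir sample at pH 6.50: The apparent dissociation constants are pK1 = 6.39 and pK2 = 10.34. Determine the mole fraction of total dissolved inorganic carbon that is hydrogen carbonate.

α₁ = 0.563

α₁ = 1 / (1 + [H⁺]/K1 + K2/[H⁺]) = 1 / (1 + 10^-0.11 + 10^-3.84)
   = 1 / (1 + 0.77625 + 0.00014454) = 1/1.7764 = 0.5629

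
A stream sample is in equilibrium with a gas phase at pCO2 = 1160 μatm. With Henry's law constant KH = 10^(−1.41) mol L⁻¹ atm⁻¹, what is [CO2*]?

KH = 10^(−1.41) = 3.890×10^-2 mol L⁻¹ atm⁻¹
[CO2*] = KH · pCO2 = 3.890×10^-2 × 1160×10^-6 atm = 4.51×10^-5 mol/L

[CO2*] = 45.1 μmol/L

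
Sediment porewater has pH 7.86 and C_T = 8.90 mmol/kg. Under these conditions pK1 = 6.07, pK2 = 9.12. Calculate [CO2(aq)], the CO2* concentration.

[CO2*] = 0.135 mmol/kg

α₀ = 1 / (1 + K1/[H⁺] + K1K2/[H⁺]²) = 1 / (1 + 10^+1.79 + 10^+0.53)
   = 1 / (1 + 61.660 + 3.3884) = 1/66.048 = 0.01514
[CO2*] = α₀ × DIC = 0.01514 × 8.90 = 0.135 mmol/kg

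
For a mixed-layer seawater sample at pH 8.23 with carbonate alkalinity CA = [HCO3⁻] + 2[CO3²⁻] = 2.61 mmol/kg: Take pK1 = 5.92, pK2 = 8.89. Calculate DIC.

CA = [HCO3⁻] + 2[CO3²⁻] = (α₁ + 2α₂)·DIC
At pH 8.23: [H⁺]/K1 = 10^-2.31 = 0.0048978, K2/[H⁺] = 10^-0.66 = 0.21878
α₁ = 1/(1 + 0.0048978 + 0.21878) = 1/1.2237 = 0.8172; α₂ = α₁·K2/[H⁺] = 0.1788
α₁ + 2α₂ = 1.1748
DIC = CA / (α₁ + 2α₂) = 2.61 / 1.1748 = 2.22 mmol/kg

DIC = 2.22 mmol/kg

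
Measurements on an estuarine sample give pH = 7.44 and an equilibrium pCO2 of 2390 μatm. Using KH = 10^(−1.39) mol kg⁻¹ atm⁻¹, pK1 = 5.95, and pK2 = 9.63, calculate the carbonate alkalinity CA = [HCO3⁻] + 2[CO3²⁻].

CA = 3.05 mmol/kg

[CO2*] = KH · pCO2 = 10^(−1.39) × 2390×10^-6 = 9.736×10^-5 mol/kg
α₀ = 1/(1 + K1/[H⁺] + K1K2/[H⁺]²) = 1/(1 + 10^+1.49 + 10^-0.70) = 0.03115
DIC = [CO2*]/α₀ = 9.736×10^-5 / 0.03115 = 3.126 mmol/kg
CA = (α₁ + 2α₂)·DIC = (0.9626 + 2×0.006215) × 3.126 = 3.05 mmol/kg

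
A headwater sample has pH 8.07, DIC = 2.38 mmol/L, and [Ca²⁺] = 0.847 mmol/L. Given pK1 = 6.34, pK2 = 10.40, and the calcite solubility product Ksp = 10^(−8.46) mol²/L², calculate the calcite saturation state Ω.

Ω = 2.66

α₂ = 1 / (1 + [H⁺]/K2 + [H⁺]²/(K1K2)) = 1 / (1 + 10^+2.33 + 10^+0.60)
   = 1 / (1 + 213.80 + 3.9811) = 1/218.78 = 0.004571
[CO3²⁻] = α₂ × DIC = 0.004571 × 2.38 = 0.01088 mmol/L = 10.88 μmol/L
Ksp = 10^(−8.46) = 3.467×10^-9
Ω = [Ca²⁺][CO3²⁻]/Ksp = (0.847×10^-3)(1.088×10^-5) / 3.467×10^-9 = 2.66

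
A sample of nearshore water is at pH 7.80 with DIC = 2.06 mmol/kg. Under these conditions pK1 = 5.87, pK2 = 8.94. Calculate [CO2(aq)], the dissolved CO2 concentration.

[CO2*] = 0.0223 mmol/kg

α₀ = 1 / (1 + K1/[H⁺] + K1K2/[H⁺]²) = 1 / (1 + 10^+1.93 + 10^+0.79)
   = 1 / (1 + 85.114 + 6.1660) = 1/92.280 = 0.01084
[CO2*] = α₀ × DIC = 0.01084 × 2.06 = 0.0223 mmol/kg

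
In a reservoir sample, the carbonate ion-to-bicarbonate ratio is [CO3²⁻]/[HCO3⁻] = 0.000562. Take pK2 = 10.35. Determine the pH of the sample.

From K2 = [H⁺][CO3²⁻]/[HCO3⁻]:  pH = pK2 + log₁₀([CO3²⁻]/[HCO3⁻])
log₁₀(0.000562) = -3.250
pH = 10.35 + (-3.250) = 7.10

pH = 7.10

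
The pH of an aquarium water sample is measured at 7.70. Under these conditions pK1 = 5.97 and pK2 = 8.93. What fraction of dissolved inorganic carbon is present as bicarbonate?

α₁ = 0.928

α₁ = 1 / (1 + [H⁺]/K1 + K2/[H⁺]) = 1 / (1 + 10^-1.73 + 10^-1.23)
   = 1 / (1 + 0.018621 + 0.058884) = 1/1.0775 = 0.9281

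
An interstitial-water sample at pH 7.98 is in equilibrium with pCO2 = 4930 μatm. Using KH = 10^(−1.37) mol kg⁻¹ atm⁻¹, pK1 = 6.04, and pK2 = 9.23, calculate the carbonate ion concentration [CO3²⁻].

[CO2*] = KH · pCO2 = 10^(−1.37) × 4930×10^-6 = 2.103×10^-4 mol/kg
α₀ = 1/(1 + K1/[H⁺] + K1K2/[H⁺]²) = 1/(1 + 10^+1.94 + 10^+0.69) = 0.01075
DIC = [CO2*]/α₀ = 2.103×10^-4 / 0.01075 = 19.56 mmol/kg
[CO3²⁻] = α₂·DIC; α₂ = 0.05267, so [CO3²⁻] = 0.05267 × 19.56 = 1.03 mmol/kg

[CO3²⁻] = 1.03 mmol/kg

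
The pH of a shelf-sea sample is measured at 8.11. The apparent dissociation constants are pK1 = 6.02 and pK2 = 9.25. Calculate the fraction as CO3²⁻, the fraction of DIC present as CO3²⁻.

α₂ = 1 / (1 + [H⁺]/K2 + [H⁺]²/(K1K2)) = 1 / (1 + 10^+1.14 + 10^-0.95)
   = 1 / (1 + 13.804 + 0.11220) = 1/14.916 = 0.06704

α₂ = 0.0670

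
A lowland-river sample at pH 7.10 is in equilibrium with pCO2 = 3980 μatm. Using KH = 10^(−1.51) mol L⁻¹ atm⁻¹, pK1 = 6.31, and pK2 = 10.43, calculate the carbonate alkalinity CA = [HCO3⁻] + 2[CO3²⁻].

[CO2*] = KH · pCO2 = 10^(−1.51) × 3980×10^-6 = 1.230×10^-4 mol/L
α₀ = 1/(1 + K1/[H⁺] + K1K2/[H⁺]²) = 1/(1 + 10^+0.79 + 10^-2.54) = 0.1395
DIC = [CO2*]/α₀ = 1.230×10^-4 / 0.1395 = 0.8817 mmol/L
CA = (α₁ + 2α₂)·DIC = (0.8601 + 2×0.0004023) × 0.8817 = 0.759 mmol/L

CA = 0.759 mmol/L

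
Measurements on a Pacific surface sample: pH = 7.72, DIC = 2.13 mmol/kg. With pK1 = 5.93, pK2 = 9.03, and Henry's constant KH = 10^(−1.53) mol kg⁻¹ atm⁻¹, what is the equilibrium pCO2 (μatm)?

α₀ = 1 / (1 + K1/[H⁺] + K1K2/[H⁺]²) = 1 / (1 + 10^+1.79 + 10^+0.48)
   = 1 / (1 + 61.660 + 3.0200) = 1/65.679 = 0.01523
[CO2*] = α₀ × DIC = 0.01523 × 2.13 = 0.03243 mmol/kg
pCO2 = [CO2*]/KH = 3.243×10^-5 / 2.951×10^-2 = 1100 μatm

pCO2 = 1100 μatm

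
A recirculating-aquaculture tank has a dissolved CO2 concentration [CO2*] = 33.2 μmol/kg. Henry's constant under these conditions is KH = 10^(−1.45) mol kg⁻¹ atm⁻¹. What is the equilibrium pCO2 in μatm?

KH = 10^(−1.45) = 3.548×10^-2 mol kg⁻¹ atm⁻¹
pCO2 = [CO2*]/KH = 33.2×10^-6 / 3.548×10^-2 = 9.36×10^-4 atm = 936 μatm

pCO2 = 936 μatm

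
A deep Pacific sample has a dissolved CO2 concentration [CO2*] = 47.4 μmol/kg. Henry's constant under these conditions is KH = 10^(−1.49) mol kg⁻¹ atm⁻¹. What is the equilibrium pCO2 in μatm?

pCO2 = 1460 μatm

KH = 10^(−1.49) = 3.236×10^-2 mol kg⁻¹ atm⁻¹
pCO2 = [CO2*]/KH = 47.4×10^-6 / 3.236×10^-2 = 1.46×10^-3 atm = 1460 μatm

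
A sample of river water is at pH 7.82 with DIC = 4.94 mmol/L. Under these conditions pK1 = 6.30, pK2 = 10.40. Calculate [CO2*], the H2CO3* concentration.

α₀ = 1 / (1 + K1/[H⁺] + K1K2/[H⁺]²) = 1 / (1 + 10^+1.52 + 10^-1.06)
   = 1 / (1 + 33.113 + 0.087096) = 1/34.200 = 0.02924
[CO2*] = α₀ × DIC = 0.02924 × 4.94 = 0.144 mmol/L

[CO2*] = 0.144 mmol/L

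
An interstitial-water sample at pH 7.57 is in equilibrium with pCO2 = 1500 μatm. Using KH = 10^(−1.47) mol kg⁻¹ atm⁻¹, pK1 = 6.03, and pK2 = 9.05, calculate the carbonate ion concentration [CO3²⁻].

[CO3²⁻] = 0.0584 mmol/kg

[CO2*] = KH · pCO2 = 10^(−1.47) × 1500×10^-6 = 5.083×10^-5 mol/kg
α₀ = 1/(1 + K1/[H⁺] + K1K2/[H⁺]²) = 1/(1 + 10^+1.54 + 10^+0.06) = 0.02716
DIC = [CO2*]/α₀ = 5.083×10^-5 / 0.02716 = 1.872 mmol/kg
[CO3²⁻] = α₂·DIC; α₂ = 0.03118, so [CO3²⁻] = 0.03118 × 1.872 = 0.0584 mmol/kg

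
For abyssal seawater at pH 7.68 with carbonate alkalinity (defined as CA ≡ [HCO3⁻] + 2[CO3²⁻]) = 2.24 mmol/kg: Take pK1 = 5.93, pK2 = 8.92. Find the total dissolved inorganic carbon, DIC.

DIC = 2.16 mmol/kg

CA = [HCO3⁻] + 2[CO3²⁻] = (α₁ + 2α₂)·DIC
At pH 7.68: [H⁺]/K1 = 10^-1.75 = 0.017783, K2/[H⁺] = 10^-1.24 = 0.057544
α₁ = 1/(1 + 0.017783 + 0.057544) = 1/1.0753 = 0.9299; α₂ = α₁·K2/[H⁺] = 0.05351
α₁ + 2α₂ = 1.0370
DIC = CA / (α₁ + 2α₂) = 2.24 / 1.0370 = 2.16 mmol/kg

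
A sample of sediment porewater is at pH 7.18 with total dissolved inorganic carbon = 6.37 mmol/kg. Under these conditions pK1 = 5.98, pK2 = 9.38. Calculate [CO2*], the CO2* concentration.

α₀ = 1 / (1 + K1/[H⁺] + K1K2/[H⁺]²) = 1 / (1 + 10^+1.20 + 10^-1.00)
   = 1 / (1 + 15.849 + 0.10000) = 1/16.949 = 0.05900
[CO2*] = α₀ × DIC = 0.05900 × 6.37 = 0.376 mmol/kg

[CO2*] = 0.376 mmol/kg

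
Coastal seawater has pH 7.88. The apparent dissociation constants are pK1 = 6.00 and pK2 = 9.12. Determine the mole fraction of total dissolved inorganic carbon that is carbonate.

α₂ = 0.0537

α₂ = 1 / (1 + [H⁺]/K2 + [H⁺]²/(K1K2)) = 1 / (1 + 10^+1.24 + 10^-0.64)
   = 1 / (1 + 17.378 + 0.22909) = 1/18.607 = 0.05374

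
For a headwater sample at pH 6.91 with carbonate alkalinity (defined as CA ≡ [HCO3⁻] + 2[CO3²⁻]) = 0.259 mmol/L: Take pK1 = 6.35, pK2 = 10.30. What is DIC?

DIC = 0.330 mmol/L

CA = [HCO3⁻] + 2[CO3²⁻] = (α₁ + 2α₂)·DIC
At pH 6.91: [H⁺]/K1 = 10^-0.56 = 0.27542, K2/[H⁺] = 10^-3.39 = 0.00040738
α₁ = 1/(1 + 0.27542 + 0.00040738) = 1/1.2758 = 0.7838; α₂ = α₁·K2/[H⁺] = 0.0003193
α₁ + 2α₂ = 0.7844
DIC = CA / (α₁ + 2α₂) = 0.259 / 0.7844 = 0.330 mmol/L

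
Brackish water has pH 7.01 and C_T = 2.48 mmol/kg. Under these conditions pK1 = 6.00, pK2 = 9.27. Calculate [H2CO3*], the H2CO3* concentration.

[CO2*] = 0.220 mmol/kg

α₀ = 1 / (1 + K1/[H⁺] + K1K2/[H⁺]²) = 1 / (1 + 10^+1.01 + 10^-1.25)
   = 1 / (1 + 10.233 + 0.056234) = 1/11.289 = 0.08858
[CO2*] = α₀ × DIC = 0.08858 × 2.48 = 0.220 mmol/kg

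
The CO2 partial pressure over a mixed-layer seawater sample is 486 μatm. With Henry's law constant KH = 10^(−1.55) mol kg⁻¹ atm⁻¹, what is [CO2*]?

[CO2*] = 13.7 μmol/kg

KH = 10^(−1.55) = 2.818×10^-2 mol kg⁻¹ atm⁻¹
[CO2*] = KH · pCO2 = 2.818×10^-2 × 486×10^-6 atm = 1.37×10^-5 mol/kg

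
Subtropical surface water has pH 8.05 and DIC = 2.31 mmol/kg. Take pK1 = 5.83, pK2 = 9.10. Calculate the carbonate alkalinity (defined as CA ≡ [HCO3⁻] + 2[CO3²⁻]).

CA = [HCO3⁻] + 2[CO3²⁻] = (α₁ + 2α₂)·DIC
At pH 8.05: [H⁺]/K1 = 10^-2.22 = 0.0060256, K2/[H⁺] = 10^-1.05 = 0.089125
α₁ = 1/(1 + 0.0060256 + 0.089125) = 1/1.0952 = 0.9131; α₂ = α₁·K2/[H⁺] = 0.08138
α₁ + 2α₂ = 1.0759
CA = 1.0759 × 2.31 = 2.49 mmol/kg

CA = 2.49 mmol/kg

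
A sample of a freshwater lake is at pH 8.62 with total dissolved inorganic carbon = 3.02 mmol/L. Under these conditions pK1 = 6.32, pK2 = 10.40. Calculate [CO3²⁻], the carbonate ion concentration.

[CO3²⁻] = 0.0491 mmol/L

α₂ = 1 / (1 + [H⁺]/K2 + [H⁺]²/(K1K2)) = 1 / (1 + 10^+1.78 + 10^-0.52)
   = 1 / (1 + 60.256 + 0.30200) = 1/61.558 = 0.01624
[CO3²⁻] = α₂ × DIC = 0.01624 × 3.02 = 0.0491 mmol/L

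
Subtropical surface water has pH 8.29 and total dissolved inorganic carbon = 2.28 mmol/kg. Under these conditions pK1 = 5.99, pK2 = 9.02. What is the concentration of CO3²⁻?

[CO3²⁻] = 0.356 mmol/kg

α₂ = 1 / (1 + [H⁺]/K2 + [H⁺]²/(K1K2)) = 1 / (1 + 10^+0.73 + 10^-1.57)
   = 1 / (1 + 5.3703 + 0.026915) = 1/6.3972 = 0.1563
[CO3²⁻] = α₂ × DIC = 0.1563 × 2.28 = 0.356 mmol/kg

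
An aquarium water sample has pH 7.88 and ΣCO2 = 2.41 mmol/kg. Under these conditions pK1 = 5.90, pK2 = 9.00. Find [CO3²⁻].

α₂ = 1 / (1 + [H⁺]/K2 + [H⁺]²/(K1K2)) = 1 / (1 + 10^+1.12 + 10^-0.86)
   = 1 / (1 + 13.183 + 0.13804) = 1/14.321 = 0.06983
[CO3²⁻] = α₂ × DIC = 0.06983 × 2.41 = 0.168 mmol/kg

[CO3²⁻] = 0.168 mmol/kg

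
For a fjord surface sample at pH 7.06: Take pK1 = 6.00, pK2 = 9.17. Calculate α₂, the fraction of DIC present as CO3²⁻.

α₂ = 1 / (1 + [H⁺]/K2 + [H⁺]²/(K1K2)) = 1 / (1 + 10^+2.11 + 10^+1.05)
   = 1 / (1 + 128.82 + 11.220) = 1/141.05 = 0.007090

α₂ = 0.00709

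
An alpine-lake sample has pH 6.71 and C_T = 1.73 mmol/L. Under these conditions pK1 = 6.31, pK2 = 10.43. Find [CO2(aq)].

[CO2*] = 0.493 mmol/L

α₀ = 1 / (1 + K1/[H⁺] + K1K2/[H⁺]²) = 1 / (1 + 10^+0.40 + 10^-3.32)
   = 1 / (1 + 2.5119 + 0.00047863) = 1/3.5124 = 0.2847
[CO2*] = α₀ × DIC = 0.2847 × 1.73 = 0.493 mmol/L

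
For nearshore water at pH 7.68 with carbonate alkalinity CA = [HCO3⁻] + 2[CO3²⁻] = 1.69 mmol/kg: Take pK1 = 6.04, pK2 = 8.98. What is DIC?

CA = [HCO3⁻] + 2[CO3²⁻] = (α₁ + 2α₂)·DIC
At pH 7.68: [H⁺]/K1 = 10^-1.64 = 0.022909, K2/[H⁺] = 10^-1.30 = 0.050119
α₁ = 1/(1 + 0.022909 + 0.050119) = 1/1.0730 = 0.9319; α₂ = α₁·K2/[H⁺] = 0.04671
α₁ + 2α₂ = 1.0254
DIC = CA / (α₁ + 2α₂) = 1.69 / 1.0254 = 1.65 mmol/kg

DIC = 1.65 mmol/kg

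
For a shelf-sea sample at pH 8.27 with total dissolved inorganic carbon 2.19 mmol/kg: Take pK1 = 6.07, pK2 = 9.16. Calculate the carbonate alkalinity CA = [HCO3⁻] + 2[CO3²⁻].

CA = [HCO3⁻] + 2[CO3²⁻] = (α₁ + 2α₂)·DIC
At pH 8.27: [H⁺]/K1 = 10^-2.20 = 0.0063096, K2/[H⁺] = 10^-0.89 = 0.12882
α₁ = 1/(1 + 0.0063096 + 0.12882) = 1/1.1351 = 0.8810; α₂ = α₁·K2/[H⁺] = 0.1135
α₁ + 2α₂ = 1.1079
CA = 1.1079 × 2.19 = 2.43 mmol/kg

CA = 2.43 mmol/kg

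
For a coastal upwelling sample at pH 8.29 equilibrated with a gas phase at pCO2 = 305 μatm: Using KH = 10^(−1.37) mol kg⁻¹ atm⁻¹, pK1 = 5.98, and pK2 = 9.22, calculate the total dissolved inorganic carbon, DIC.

DIC = 2.98 mmol/kg

[CO2*] = KH · pCO2 = 10^(−1.37) × 305×10^-6 = 1.301×10^-5 mol/kg
α₀ = 1/(1 + K1/[H⁺] + K1K2/[H⁺]²) = 1/(1 + 10^+2.31 + 10^+1.38) = 0.004364
DIC = [CO2*]/α₀ = 1.301×10^-5 / 0.004364 = 2.98 mmol/kg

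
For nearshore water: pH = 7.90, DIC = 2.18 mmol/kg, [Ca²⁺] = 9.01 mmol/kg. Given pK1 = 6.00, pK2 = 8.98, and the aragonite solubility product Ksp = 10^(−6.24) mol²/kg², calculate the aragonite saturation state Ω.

α₂ = 1 / (1 + [H⁺]/K2 + [H⁺]²/(K1K2)) = 1 / (1 + 10^+1.08 + 10^-0.82)
   = 1 / (1 + 12.023 + 0.15136) = 1/13.174 = 0.07591
[CO3²⁻] = α₂ × DIC = 0.07591 × 2.18 = 0.1655 mmol/kg
Ksp = 10^(−6.24) = 5.754×10^-7
Ω = [Ca²⁺][CO3²⁻]/Ksp = (9.01×10^-3)(1.655×10^-4) / 5.754×10^-7 = 2.59

Ω = 2.59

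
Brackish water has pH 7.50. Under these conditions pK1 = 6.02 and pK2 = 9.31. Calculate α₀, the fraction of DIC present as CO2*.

α₀ = 0.0316

α₀ = 1 / (1 + K1/[H⁺] + K1K2/[H⁺]²) = 1 / (1 + 10^+1.48 + 10^-0.33)
   = 1 / (1 + 30.200 + 0.46774) = 1/31.667 = 0.03158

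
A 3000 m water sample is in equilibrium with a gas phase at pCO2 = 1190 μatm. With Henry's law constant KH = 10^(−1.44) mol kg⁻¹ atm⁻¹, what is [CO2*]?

[CO2*] = 43.2 μmol/kg

KH = 10^(−1.44) = 3.631×10^-2 mol kg⁻¹ atm⁻¹
[CO2*] = KH · pCO2 = 3.631×10^-2 × 1190×10^-6 atm = 4.32×10^-5 mol/kg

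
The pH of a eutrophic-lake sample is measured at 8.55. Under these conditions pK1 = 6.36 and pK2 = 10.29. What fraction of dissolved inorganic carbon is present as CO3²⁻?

α₂ = 0.0178

α₂ = 1 / (1 + [H⁺]/K2 + [H⁺]²/(K1K2)) = 1 / (1 + 10^+1.74 + 10^-0.45)
   = 1 / (1 + 54.954 + 0.35481) = 1/56.309 = 0.01776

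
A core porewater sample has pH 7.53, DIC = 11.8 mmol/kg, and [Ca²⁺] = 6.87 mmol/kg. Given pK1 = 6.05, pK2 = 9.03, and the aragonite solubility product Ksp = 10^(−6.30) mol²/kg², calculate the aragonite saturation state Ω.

α₂ = 1 / (1 + [H⁺]/K2 + [H⁺]²/(K1K2)) = 1 / (1 + 10^+1.50 + 10^+0.02)
   = 1 / (1 + 31.623 + 1.0471) = 1/33.670 = 0.02970
[CO3²⁻] = α₂ × DIC = 0.02970 × 11.8 = 0.3505 mmol/kg
Ksp = 10^(−6.30) = 5.012×10^-7
Ω = [Ca²⁺][CO3²⁻]/Ksp = (6.87×10^-3)(3.505×10^-4) / 5.012×10^-7 = 4.80

Ω = 4.80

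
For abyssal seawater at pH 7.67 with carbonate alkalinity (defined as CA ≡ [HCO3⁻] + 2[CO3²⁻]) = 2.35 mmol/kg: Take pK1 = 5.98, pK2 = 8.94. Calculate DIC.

CA = [HCO3⁻] + 2[CO3²⁻] = (α₁ + 2α₂)·DIC
At pH 7.67: [H⁺]/K1 = 10^-1.69 = 0.020417, K2/[H⁺] = 10^-1.27 = 0.053703
α₁ = 1/(1 + 0.020417 + 0.053703) = 1/1.0741 = 0.9310; α₂ = α₁·K2/[H⁺] = 0.05000
α₁ + 2α₂ = 1.0310
DIC = CA / (α₁ + 2α₂) = 2.35 / 1.0310 = 2.28 mmol/kg

DIC = 2.28 mmol/kg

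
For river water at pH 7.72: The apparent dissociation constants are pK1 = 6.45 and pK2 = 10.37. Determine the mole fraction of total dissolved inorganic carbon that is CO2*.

α₀ = 0.0509

α₀ = 1 / (1 + K1/[H⁺] + K1K2/[H⁺]²) = 1 / (1 + 10^+1.27 + 10^-1.38)
   = 1 / (1 + 18.621 + 0.041687) = 1/19.663 = 0.05086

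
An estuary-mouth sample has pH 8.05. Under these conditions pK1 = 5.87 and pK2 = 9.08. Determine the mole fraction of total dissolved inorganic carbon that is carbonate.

α₂ = 0.0848

α₂ = 1 / (1 + [H⁺]/K2 + [H⁺]²/(K1K2)) = 1 / (1 + 10^+1.03 + 10^-1.15)
   = 1 / (1 + 10.715 + 0.070795) = 1/11.786 = 0.08485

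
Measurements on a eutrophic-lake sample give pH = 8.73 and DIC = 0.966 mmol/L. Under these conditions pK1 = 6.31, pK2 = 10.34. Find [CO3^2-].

[CO3²⁻] = 0.0231 mmol/L

α₂ = 1 / (1 + [H⁺]/K2 + [H⁺]²/(K1K2)) = 1 / (1 + 10^+1.61 + 10^-0.81)
   = 1 / (1 + 40.738 + 0.15488) = 1/41.893 = 0.02387
[CO3²⁻] = α₂ × DIC = 0.02387 × 0.966 = 0.0231 mmol/L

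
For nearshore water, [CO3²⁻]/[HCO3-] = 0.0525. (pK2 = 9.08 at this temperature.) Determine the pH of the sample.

From K2 = [H⁺][CO3²⁻]/[HCO3-]:  pH = pK2 + log₁₀([CO3²⁻]/[HCO3-])
log₁₀(0.0525) = -1.280
pH = 9.08 + (-1.280) = 7.80

pH = 7.80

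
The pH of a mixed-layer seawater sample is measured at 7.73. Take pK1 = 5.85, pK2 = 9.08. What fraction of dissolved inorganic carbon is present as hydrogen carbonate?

α₁ = 0.945

α₁ = 1 / (1 + [H⁺]/K1 + K2/[H⁺]) = 1 / (1 + 10^-1.88 + 10^-1.35)
   = 1 / (1 + 0.013183 + 0.044668) = 1/1.0579 = 0.9453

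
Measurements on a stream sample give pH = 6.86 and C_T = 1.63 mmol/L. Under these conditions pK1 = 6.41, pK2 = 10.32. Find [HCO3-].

α₁ = 1 / (1 + [H⁺]/K1 + K2/[H⁺]) = 1 / (1 + 10^-0.45 + 10^-3.46)
   = 1 / (1 + 0.35481 + 0.00034674) = 1/1.3552 = 0.7379
[HCO3⁻] = α₁ × DIC = 0.7379 × 1.63 = 1.20 mmol/L

[HCO3⁻] = 1.20 mmol/L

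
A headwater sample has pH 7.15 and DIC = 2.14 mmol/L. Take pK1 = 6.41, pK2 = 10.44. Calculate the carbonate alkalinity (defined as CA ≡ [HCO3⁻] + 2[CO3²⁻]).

CA = [HCO3⁻] + 2[CO3²⁻] = (α₁ + 2α₂)·DIC
At pH 7.15: [H⁺]/K1 = 10^-0.74 = 0.18197, K2/[H⁺] = 10^-3.29 = 0.00051286
α₁ = 1/(1 + 0.18197 + 0.00051286) = 1/1.1825 = 0.8457; α₂ = α₁·K2/[H⁺] = 0.0004337
α₁ + 2α₂ = 0.8465
CA = 0.8465 × 2.14 = 1.81 mmol/L

CA = 1.81 mmol/L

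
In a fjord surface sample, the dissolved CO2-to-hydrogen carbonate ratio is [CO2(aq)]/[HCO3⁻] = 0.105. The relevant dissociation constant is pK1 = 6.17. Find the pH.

pH = 7.15

From K1 = [H⁺][HCO3⁻]/[CO2(aq)]:  pH = pK1 − log₁₀([CO2(aq)]/[HCO3⁻])
log₁₀(0.105) = -0.979
pH = 6.17 − (-0.979) = 7.15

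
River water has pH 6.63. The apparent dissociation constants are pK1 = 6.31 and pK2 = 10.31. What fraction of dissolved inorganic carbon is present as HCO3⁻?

α₁ = 1 / (1 + [H⁺]/K1 + K2/[H⁺]) = 1 / (1 + 10^-0.32 + 10^-3.68)
   = 1 / (1 + 0.47863 + 0.00020893) = 1/1.4788 = 0.6762

α₁ = 0.676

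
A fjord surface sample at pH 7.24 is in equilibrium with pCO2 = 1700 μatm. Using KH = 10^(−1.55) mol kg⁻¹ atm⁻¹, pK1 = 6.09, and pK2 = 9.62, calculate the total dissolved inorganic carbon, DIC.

[CO2*] = KH · pCO2 = 10^(−1.55) × 1700×10^-6 = 4.791×10^-5 mol/kg
α₀ = 1/(1 + K1/[H⁺] + K1K2/[H⁺]²) = 1/(1 + 10^+1.15 + 10^-1.23) = 0.06586
DIC = [CO2*]/α₀ = 4.791×10^-5 / 0.06586 = 0.728 mmol/kg

DIC = 0.728 mmol/kg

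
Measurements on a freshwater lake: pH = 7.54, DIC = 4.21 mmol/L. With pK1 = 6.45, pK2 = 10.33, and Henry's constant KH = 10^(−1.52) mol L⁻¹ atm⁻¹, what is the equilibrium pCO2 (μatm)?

pCO2 = 1.05×10^4 μatm

α₀ = 1 / (1 + K1/[H⁺] + K1K2/[H⁺]²) = 1 / (1 + 10^+1.09 + 10^-1.70)
   = 1 / (1 + 12.303 + 0.019953) = 1/13.323 = 0.07506
[CO2*] = α₀ × DIC = 0.07506 × 4.21 = 0.3160 mmol/L
pCO2 = [CO2*]/KH = 3.160×10^-4 / 3.020×10^-2 = 1.05×10^4 μatm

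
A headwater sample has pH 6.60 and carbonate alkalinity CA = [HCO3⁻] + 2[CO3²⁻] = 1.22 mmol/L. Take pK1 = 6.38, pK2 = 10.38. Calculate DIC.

DIC = 1.95 mmol/L

CA = [HCO3⁻] + 2[CO3²⁻] = (α₁ + 2α₂)·DIC
At pH 6.60: [H⁺]/K1 = 10^-0.22 = 0.60256, K2/[H⁺] = 10^-3.78 = 0.00016596
α₁ = 1/(1 + 0.60256 + 0.00016596) = 1/1.6027 = 0.6239; α₂ = α₁·K2/[H⁺] = 0.0001035
α₁ + 2α₂ = 0.6241
DIC = CA / (α₁ + 2α₂) = 1.22 / 0.6241 = 1.95 mmol/L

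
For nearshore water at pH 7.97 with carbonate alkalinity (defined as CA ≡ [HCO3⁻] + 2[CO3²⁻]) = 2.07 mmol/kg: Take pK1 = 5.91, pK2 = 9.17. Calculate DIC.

DIC = 1.97 mmol/kg

CA = [HCO3⁻] + 2[CO3²⁻] = (α₁ + 2α₂)·DIC
At pH 7.97: [H⁺]/K1 = 10^-2.06 = 0.0087096, K2/[H⁺] = 10^-1.20 = 0.063096
α₁ = 1/(1 + 0.0087096 + 0.063096) = 1/1.0718 = 0.9330; α₂ = α₁·K2/[H⁺] = 0.05887
α₁ + 2α₂ = 1.0507
DIC = CA / (α₁ + 2α₂) = 2.07 / 1.0507 = 1.97 mmol/kg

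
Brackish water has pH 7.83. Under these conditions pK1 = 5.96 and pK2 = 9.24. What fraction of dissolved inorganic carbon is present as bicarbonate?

α₁ = 0.950

α₁ = 1 / (1 + [H⁺]/K1 + K2/[H⁺]) = 1 / (1 + 10^-1.87 + 10^-1.41)
   = 1 / (1 + 0.013490 + 0.038905) = 1/1.0524 = 0.9502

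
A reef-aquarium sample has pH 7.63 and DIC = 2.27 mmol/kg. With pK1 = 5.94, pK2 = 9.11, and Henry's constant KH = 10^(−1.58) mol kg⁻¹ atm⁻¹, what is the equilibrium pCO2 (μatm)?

α₀ = 1 / (1 + K1/[H⁺] + K1K2/[H⁺]²) = 1 / (1 + 10^+1.69 + 10^+0.21)
   = 1 / (1 + 48.978 + 1.6218) = 1/51.600 = 0.01938
[CO2*] = α₀ × DIC = 0.01938 × 2.27 = 0.04399 mmol/kg
pCO2 = [CO2*]/KH = 4.399×10^-5 / 2.630×10^-2 = 1670 μatm

pCO2 = 1670 μatm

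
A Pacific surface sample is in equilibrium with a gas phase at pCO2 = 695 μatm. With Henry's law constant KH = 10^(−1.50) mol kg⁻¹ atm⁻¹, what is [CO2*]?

[CO2*] = 22.0 μmol/kg

KH = 10^(−1.50) = 3.162×10^-2 mol kg⁻¹ atm⁻¹
[CO2*] = KH · pCO2 = 3.162×10^-2 × 695×10^-6 atm = 2.20×10^-5 mol/kg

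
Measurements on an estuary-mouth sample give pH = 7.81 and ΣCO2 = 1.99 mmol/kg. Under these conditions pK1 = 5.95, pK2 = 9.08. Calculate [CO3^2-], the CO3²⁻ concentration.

[CO3²⁻] = 0.100 mmol/kg

α₂ = 1 / (1 + [H⁺]/K2 + [H⁺]²/(K1K2)) = 1 / (1 + 10^+1.27 + 10^-0.59)
   = 1 / (1 + 18.621 + 0.25704) = 1/19.878 = 0.05031
[CO3²⁻] = α₂ × DIC = 0.05031 × 1.99 = 0.100 mmol/kg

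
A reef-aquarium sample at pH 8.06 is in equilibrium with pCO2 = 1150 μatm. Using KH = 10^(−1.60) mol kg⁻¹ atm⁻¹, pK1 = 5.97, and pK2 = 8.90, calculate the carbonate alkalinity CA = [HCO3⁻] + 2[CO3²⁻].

CA = 4.58 mmol/kg

[CO2*] = KH · pCO2 = 10^(−1.60) × 1150×10^-6 = 2.889×10^-5 mol/kg
α₀ = 1/(1 + K1/[H⁺] + K1K2/[H⁺]²) = 1/(1 + 10^+2.09 + 10^+1.25) = 0.007052
DIC = [CO2*]/α₀ = 2.889×10^-5 / 0.007052 = 4.096 mmol/kg
CA = (α₁ + 2α₂)·DIC = (0.8675 + 2×0.1254) × 4.096 = 4.58 mmol/kg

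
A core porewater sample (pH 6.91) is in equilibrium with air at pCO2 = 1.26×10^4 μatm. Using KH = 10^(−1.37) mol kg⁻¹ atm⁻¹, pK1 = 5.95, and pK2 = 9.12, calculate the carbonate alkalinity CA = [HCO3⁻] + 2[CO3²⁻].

[CO2*] = KH · pCO2 = 10^(−1.37) × 1.26×10^4×10^-6 = 5.375×10^-4 mol/kg
α₀ = 1/(1 + K1/[H⁺] + K1K2/[H⁺]²) = 1/(1 + 10^+0.96 + 10^-1.25) = 0.09827
DIC = [CO2*]/α₀ = 5.375×10^-4 / 0.09827 = 5.470 mmol/kg
CA = (α₁ + 2α₂)·DIC = (0.8962 + 2×0.005526) × 5.470 = 4.96 mmol/kg

CA = 4.96 mmol/kg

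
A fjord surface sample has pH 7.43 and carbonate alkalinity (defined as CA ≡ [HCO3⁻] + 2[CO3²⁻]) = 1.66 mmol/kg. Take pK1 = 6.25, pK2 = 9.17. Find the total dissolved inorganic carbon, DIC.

DIC = 1.74 mmol/kg

CA = [HCO3⁻] + 2[CO3²⁻] = (α₁ + 2α₂)·DIC
At pH 7.43: [H⁺]/K1 = 10^-1.18 = 0.066069, K2/[H⁺] = 10^-1.74 = 0.018197
α₁ = 1/(1 + 0.066069 + 0.018197) = 1/1.0843 = 0.9223; α₂ = α₁·K2/[H⁺] = 0.01678
α₁ + 2α₂ = 0.9558
DIC = CA / (α₁ + 2α₂) = 1.66 / 0.9558 = 1.74 mmol/kg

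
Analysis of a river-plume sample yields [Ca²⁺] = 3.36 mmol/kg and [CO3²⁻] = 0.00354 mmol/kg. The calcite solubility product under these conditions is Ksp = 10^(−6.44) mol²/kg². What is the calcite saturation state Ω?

Ksp = 10^(−6.44) = 3.631×10^-7
Ω = [Ca²⁺][CO3²⁻]/Ksp = (3.36×10^-3)(0.00354×10^-3) / 3.631×10^-7 = 0.0328

Ω = 0.0328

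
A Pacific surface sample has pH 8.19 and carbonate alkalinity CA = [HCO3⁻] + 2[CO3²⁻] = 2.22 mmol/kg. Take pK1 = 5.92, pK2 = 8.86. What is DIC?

DIC = 1.90 mmol/kg

CA = [HCO3⁻] + 2[CO3²⁻] = (α₁ + 2α₂)·DIC
At pH 8.19: [H⁺]/K1 = 10^-2.27 = 0.0053703, K2/[H⁺] = 10^-0.67 = 0.21380
α₁ = 1/(1 + 0.0053703 + 0.21380) = 1/1.2192 = 0.8202; α₂ = α₁·K2/[H⁺] = 0.1754
α₁ + 2α₂ = 1.1710
DIC = CA / (α₁ + 2α₂) = 2.22 / 1.1710 = 1.90 mmol/kg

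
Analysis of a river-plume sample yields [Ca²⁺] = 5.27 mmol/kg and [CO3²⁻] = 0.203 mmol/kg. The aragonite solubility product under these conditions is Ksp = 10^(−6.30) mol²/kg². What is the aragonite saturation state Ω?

Ksp = 10^(−6.30) = 5.012×10^-7
Ω = [Ca²⁺][CO3²⁻]/Ksp = (5.27×10^-3)(0.203×10^-3) / 5.012×10^-7 = 2.13

Ω = 2.13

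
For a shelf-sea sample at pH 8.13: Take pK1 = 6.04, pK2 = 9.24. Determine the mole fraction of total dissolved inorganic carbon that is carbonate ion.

α₂ = 1 / (1 + [H⁺]/K2 + [H⁺]²/(K1K2)) = 1 / (1 + 10^+1.11 + 10^-0.98)
   = 1 / (1 + 12.882 + 0.10471) = 1/13.987 = 0.07149

α₂ = 0.0715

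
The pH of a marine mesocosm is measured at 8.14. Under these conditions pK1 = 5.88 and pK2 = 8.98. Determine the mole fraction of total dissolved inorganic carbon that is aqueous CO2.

α₀ = 0.00478

α₀ = 1 / (1 + K1/[H⁺] + K1K2/[H⁺]²) = 1 / (1 + 10^+2.26 + 10^+1.42)
   = 1 / (1 + 181.97 + 26.303) = 1/209.27 = 0.004778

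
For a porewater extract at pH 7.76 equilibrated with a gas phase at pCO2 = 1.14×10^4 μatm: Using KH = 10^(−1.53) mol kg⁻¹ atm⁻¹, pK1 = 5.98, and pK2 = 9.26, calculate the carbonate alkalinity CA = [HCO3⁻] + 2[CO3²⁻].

[CO2*] = KH · pCO2 = 10^(−1.53) × 1.14×10^4×10^-6 = 3.364×10^-4 mol/kg
α₀ = 1/(1 + K1/[H⁺] + K1K2/[H⁺]²) = 1/(1 + 10^+1.78 + 10^+0.28) = 0.01583
DIC = [CO2*]/α₀ = 3.364×10^-4 / 0.01583 = 21.25 mmol/kg
CA = (α₁ + 2α₂)·DIC = (0.9540 + 2×0.03017) × 21.25 = 21.6 mmol/kg

CA = 21.6 mmol/kg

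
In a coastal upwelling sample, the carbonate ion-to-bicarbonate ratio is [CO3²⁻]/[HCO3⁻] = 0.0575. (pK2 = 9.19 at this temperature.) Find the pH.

From K2 = [H⁺][CO3²⁻]/[HCO3⁻]:  pH = pK2 + log₁₀([CO3²⁻]/[HCO3⁻])
log₁₀(0.0575) = -1.240
pH = 9.19 + (-1.240) = 7.95

pH = 7.95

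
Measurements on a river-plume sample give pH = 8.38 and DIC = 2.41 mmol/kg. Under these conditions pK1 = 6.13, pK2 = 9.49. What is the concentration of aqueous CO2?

α₀ = 1 / (1 + K1/[H⁺] + K1K2/[H⁺]²) = 1 / (1 + 10^+2.25 + 10^+1.14)
   = 1 / (1 + 177.83 + 13.804) = 1/192.63 = 0.005191
[CO2*] = α₀ × DIC = 0.005191 × 2.41 = 0.0125 mmol/kg = 12.5 μmol/kg

[CO2*] = 12.5 μmol/kg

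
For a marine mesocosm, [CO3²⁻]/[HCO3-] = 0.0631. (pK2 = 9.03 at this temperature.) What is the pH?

pH = 7.83

From K2 = [H⁺][CO3²⁻]/[HCO3-]:  pH = pK2 + log₁₀([CO3²⁻]/[HCO3-])
log₁₀(0.0631) = -1.200
pH = 9.03 + (-1.200) = 7.83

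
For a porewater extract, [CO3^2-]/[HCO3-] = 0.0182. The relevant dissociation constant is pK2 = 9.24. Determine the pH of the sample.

From K2 = [H⁺][CO3^2-]/[HCO3-]:  pH = pK2 + log₁₀([CO3^2-]/[HCO3-])
log₁₀(0.0182) = -1.740
pH = 9.24 + (-1.740) = 7.50

pH = 7.50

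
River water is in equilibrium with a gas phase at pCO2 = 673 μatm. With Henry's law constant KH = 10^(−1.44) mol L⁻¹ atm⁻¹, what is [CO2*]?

[CO2*] = 24.4 μmol/L

KH = 10^(−1.44) = 3.631×10^-2 mol L⁻¹ atm⁻¹
[CO2*] = KH · pCO2 = 3.631×10^-2 × 673×10^-6 atm = 2.44×10^-5 mol/L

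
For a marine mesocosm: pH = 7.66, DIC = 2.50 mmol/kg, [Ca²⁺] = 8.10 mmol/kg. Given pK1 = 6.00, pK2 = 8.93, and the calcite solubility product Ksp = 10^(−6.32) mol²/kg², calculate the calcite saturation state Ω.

Ω = 2.11

α₂ = 1 / (1 + [H⁺]/K2 + [H⁺]²/(K1K2)) = 1 / (1 + 10^+1.27 + 10^-0.39)
   = 1 / (1 + 18.621 + 0.40738) = 1/20.028 = 0.04993
[CO3²⁻] = α₂ × DIC = 0.04993 × 2.50 = 0.1248 mmol/kg
Ksp = 10^(−6.32) = 4.786×10^-7
Ω = [Ca²⁺][CO3²⁻]/Ksp = (8.10×10^-3)(1.248×10^-4) / 4.786×10^-7 = 2.11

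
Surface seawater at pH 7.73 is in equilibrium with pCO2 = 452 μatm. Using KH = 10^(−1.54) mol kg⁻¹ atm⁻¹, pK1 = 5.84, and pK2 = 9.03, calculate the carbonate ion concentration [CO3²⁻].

[CO3²⁻] = 0.0507 mmol/kg

[CO2*] = KH · pCO2 = 10^(−1.54) × 452×10^-6 = 1.304×10^-5 mol/kg
α₀ = 1/(1 + K1/[H⁺] + K1K2/[H⁺]²) = 1/(1 + 10^+1.89 + 10^+0.59) = 0.01212
DIC = [CO2*]/α₀ = 1.304×10^-5 / 0.01212 = 1.076 mmol/kg
[CO3²⁻] = α₂·DIC; α₂ = 0.04715, so [CO3²⁻] = 0.04715 × 1.076 = 0.0507 mmol/kg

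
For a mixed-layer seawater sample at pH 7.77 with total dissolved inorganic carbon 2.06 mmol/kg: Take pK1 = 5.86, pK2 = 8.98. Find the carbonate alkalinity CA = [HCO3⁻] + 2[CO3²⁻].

CA = [HCO3⁻] + 2[CO3²⁻] = (α₁ + 2α₂)·DIC
At pH 7.77: [H⁺]/K1 = 10^-1.91 = 0.012303, K2/[H⁺] = 10^-1.21 = 0.061660
α₁ = 1/(1 + 0.012303 + 0.061660) = 1/1.0740 = 0.9311; α₂ = α₁·K2/[H⁺] = 0.05741
α₁ + 2α₂ = 1.0460
CA = 1.0460 × 2.06 = 2.15 mmol/kg

CA = 2.15 mmol/kg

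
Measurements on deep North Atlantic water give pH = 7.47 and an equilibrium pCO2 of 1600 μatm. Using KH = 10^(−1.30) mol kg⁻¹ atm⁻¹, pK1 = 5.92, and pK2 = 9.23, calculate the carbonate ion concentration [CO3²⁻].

[CO3²⁻] = 0.0494 mmol/kg

[CO2*] = KH · pCO2 = 10^(−1.30) × 1600×10^-6 = 8.019×10^-5 mol/kg
α₀ = 1/(1 + K1/[H⁺] + K1K2/[H⁺]²) = 1/(1 + 10^+1.55 + 10^-0.21) = 0.02696
DIC = [CO2*]/α₀ = 8.019×10^-5 / 0.02696 = 2.975 mmol/kg
[CO3²⁻] = α₂·DIC; α₂ = 0.01662, so [CO3²⁻] = 0.01662 × 2.975 = 0.0494 mmol/kg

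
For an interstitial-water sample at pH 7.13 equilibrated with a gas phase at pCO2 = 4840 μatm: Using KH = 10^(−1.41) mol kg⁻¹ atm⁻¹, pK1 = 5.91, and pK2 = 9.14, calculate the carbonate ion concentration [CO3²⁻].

[CO3²⁻] = 0.0305 mmol/kg

[CO2*] = KH · pCO2 = 10^(−1.41) × 4840×10^-6 = 1.883×10^-4 mol/kg
α₀ = 1/(1 + K1/[H⁺] + K1K2/[H⁺]²) = 1/(1 + 10^+1.22 + 10^-0.79) = 0.05631
DIC = [CO2*]/α₀ = 1.883×10^-4 / 0.05631 = 3.344 mmol/kg
[CO3²⁻] = α₂·DIC; α₂ = 0.009133, so [CO3²⁻] = 0.009133 × 3.344 = 0.0305 mmol/kg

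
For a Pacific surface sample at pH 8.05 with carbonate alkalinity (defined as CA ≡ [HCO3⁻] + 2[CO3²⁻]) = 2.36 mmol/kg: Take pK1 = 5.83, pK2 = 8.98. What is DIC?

CA = [HCO3⁻] + 2[CO3²⁻] = (α₁ + 2α₂)·DIC
At pH 8.05: [H⁺]/K1 = 10^-2.22 = 0.0060256, K2/[H⁺] = 10^-0.93 = 0.11749
α₁ = 1/(1 + 0.0060256 + 0.11749) = 1/1.1235 = 0.8901; α₂ = α₁·K2/[H⁺] = 0.1046
α₁ + 2α₂ = 1.0992
DIC = CA / (α₁ + 2α₂) = 2.36 / 1.0992 = 2.15 mmol/kg

DIC = 2.15 mmol/kg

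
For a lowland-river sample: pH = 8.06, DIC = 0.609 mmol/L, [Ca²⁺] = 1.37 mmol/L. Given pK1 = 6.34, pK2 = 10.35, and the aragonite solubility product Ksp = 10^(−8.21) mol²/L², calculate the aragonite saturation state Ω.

Ω = 0.678

α₂ = 1 / (1 + [H⁺]/K2 + [H⁺]²/(K1K2)) = 1 / (1 + 10^+2.29 + 10^+0.57)
   = 1 / (1 + 194.98 + 3.7154) = 1/199.70 = 0.005008
[CO3²⁻] = α₂ × DIC = 0.005008 × 0.609 = 0.003050 mmol/L = 3.050 μmol/L
Ksp = 10^(−8.21) = 6.166×10^-9
Ω = [Ca²⁺][CO3²⁻]/Ksp = (1.37×10^-3)(3.050×10^-6) / 6.166×10^-9 = 0.678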